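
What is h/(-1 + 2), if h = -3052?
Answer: -3052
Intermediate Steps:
h/(-1 + 2) = -3052/(-1 + 2) = -3052/1 = 1*(-3052) = -3052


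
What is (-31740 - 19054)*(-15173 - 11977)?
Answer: 1379057100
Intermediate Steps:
(-31740 - 19054)*(-15173 - 11977) = -50794*(-27150) = 1379057100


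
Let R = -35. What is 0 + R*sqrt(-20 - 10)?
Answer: -35*I*sqrt(30) ≈ -191.7*I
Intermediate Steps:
0 + R*sqrt(-20 - 10) = 0 - 35*sqrt(-20 - 10) = 0 - 35*I*sqrt(30) = -35*I*sqrt(30)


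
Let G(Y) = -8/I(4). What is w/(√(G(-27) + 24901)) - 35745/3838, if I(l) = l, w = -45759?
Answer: -35745/3838 - 6537*√24899/3557 ≈ -299.31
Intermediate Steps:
G(Y) = -2 (G(Y) = -8/4 = -8*¼ = -2)
w/(√(G(-27) + 24901)) - 35745/3838 = -45759/√(-2 + 24901) - 35745/3838 = -45759*√24899/24899 - 35745*1/3838 = -6537*√24899/3557 - 35745/3838 = -35745/3838 - 6537*√24899/3557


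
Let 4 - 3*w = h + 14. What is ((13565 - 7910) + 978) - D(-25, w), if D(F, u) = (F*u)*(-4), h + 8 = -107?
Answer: 3133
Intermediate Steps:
h = -115 (h = -8 - 107 = -115)
w = 35 (w = 4/3 - (-115 + 14)/3 = 4/3 - ⅓*(-101) = 4/3 + 101/3 = 35)
D(F, u) = -4*F*u
((13565 - 7910) + 978) - D(-25, w) = ((13565 - 7910) + 978) - (-4)*(-25)*35 = (5655 + 978) - 1*3500 = 6633 - 3500 = 3133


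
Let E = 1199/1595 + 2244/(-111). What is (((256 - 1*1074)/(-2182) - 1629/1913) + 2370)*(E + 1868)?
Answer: 49045394892307984/11197200295 ≈ 4.3801e+6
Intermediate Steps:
E = -104427/5365 (E = 1199*(1/1595) + 2244*(-1/111) = 109/145 - 748/37 = -104427/5365 ≈ -19.464)
(((256 - 1*1074)/(-2182) - 1629/1913) + 2370)*(E + 1868) = (((256 - 1*1074)/(-2182) - 1629/1913) + 2370)*(-104427/5365 + 1868) = (((256 - 1074)*(-1/2182) - 1629*1/1913) + 2370)*(9917393/5365) = ((-818*(-1/2182) - 1629/1913) + 2370)*(9917393/5365) = ((409/1091 - 1629/1913) + 2370)*(9917393/5365) = (-994822/2087083 + 2370)*(9917393/5365) = (4945391888/2087083)*(9917393/5365) = 49045394892307984/11197200295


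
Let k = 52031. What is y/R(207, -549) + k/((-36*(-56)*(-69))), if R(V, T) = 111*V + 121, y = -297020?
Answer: -3037034437/229501728 ≈ -13.233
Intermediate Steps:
R(V, T) = 121 + 111*V
y/R(207, -549) + k/((-36*(-56)*(-69))) = -297020/(121 + 111*207) + 52031/((-36*(-56)*(-69))) = -297020/(121 + 22977) + 52031/((2016*(-69))) = -297020/23098 + 52031/(-139104) = -297020*1/23098 + 52031*(-1/139104) = -148510/11549 - 7433/19872 = -3037034437/229501728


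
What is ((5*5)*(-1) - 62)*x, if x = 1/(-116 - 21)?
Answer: 87/137 ≈ 0.63504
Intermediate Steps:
x = -1/137 (x = 1/(-137) = -1/137 ≈ -0.0072993)
((5*5)*(-1) - 62)*x = ((5*5)*(-1) - 62)*(-1/137) = (25*(-1) - 62)*(-1/137) = (-25 - 62)*(-1/137) = -87*(-1/137) = 87/137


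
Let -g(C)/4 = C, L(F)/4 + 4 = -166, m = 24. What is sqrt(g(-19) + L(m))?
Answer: 2*I*sqrt(151) ≈ 24.576*I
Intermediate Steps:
L(F) = -680 (L(F) = -16 + 4*(-166) = -16 - 664 = -680)
g(C) = -4*C
sqrt(g(-19) + L(m)) = sqrt(-4*(-19) - 680) = sqrt(76 - 680) = sqrt(-604) = 2*I*sqrt(151)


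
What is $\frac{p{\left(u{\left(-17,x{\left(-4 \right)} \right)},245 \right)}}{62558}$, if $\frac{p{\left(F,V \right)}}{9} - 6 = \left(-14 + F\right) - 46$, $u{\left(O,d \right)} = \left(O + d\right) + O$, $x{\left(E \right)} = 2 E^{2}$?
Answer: $- \frac{252}{31279} \approx -0.0080565$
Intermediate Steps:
$u{\left(O,d \right)} = d + 2 O$
$p{\left(F,V \right)} = -486 + 9 F$ ($p{\left(F,V \right)} = 54 + 9 \left(\left(-14 + F\right) - 46\right) = 54 + 9 \left(-60 + F\right) = 54 + \left(-540 + 9 F\right) = -486 + 9 F$)
$\frac{p{\left(u{\left(-17,x{\left(-4 \right)} \right)},245 \right)}}{62558} = \frac{-486 + 9 \left(2 \left(-4\right)^{2} + 2 \left(-17\right)\right)}{62558} = \left(-486 + 9 \left(2 \cdot 16 - 34\right)\right) \frac{1}{62558} = \left(-486 + 9 \left(32 - 34\right)\right) \frac{1}{62558} = \left(-486 + 9 \left(-2\right)\right) \frac{1}{62558} = \left(-486 - 18\right) \frac{1}{62558} = \left(-504\right) \frac{1}{62558} = - \frac{252}{31279}$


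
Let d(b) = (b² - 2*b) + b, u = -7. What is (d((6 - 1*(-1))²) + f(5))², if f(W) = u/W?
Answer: 138133009/25 ≈ 5.5253e+6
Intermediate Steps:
f(W) = -7/W
d(b) = b² - b
(d((6 - 1*(-1))²) + f(5))² = ((6 - 1*(-1))²*(-1 + (6 - 1*(-1))²) - 7/5)² = ((6 + 1)²*(-1 + (6 + 1)²) - 7*⅕)² = (7²*(-1 + 7²) - 7/5)² = (49*(-1 + 49) - 7/5)² = (49*48 - 7/5)² = (2352 - 7/5)² = (11753/5)² = 138133009/25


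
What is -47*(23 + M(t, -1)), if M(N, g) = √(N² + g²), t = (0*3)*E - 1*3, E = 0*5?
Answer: -1081 - 47*√10 ≈ -1229.6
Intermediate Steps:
E = 0
t = -3 (t = (0*3)*0 - 1*3 = 0*0 - 3 = 0 - 3 = -3)
-47*(23 + M(t, -1)) = -47*(23 + √((-3)² + (-1)²)) = -47*(23 + √(9 + 1)) = -47*(23 + √10) = -1081 - 47*√10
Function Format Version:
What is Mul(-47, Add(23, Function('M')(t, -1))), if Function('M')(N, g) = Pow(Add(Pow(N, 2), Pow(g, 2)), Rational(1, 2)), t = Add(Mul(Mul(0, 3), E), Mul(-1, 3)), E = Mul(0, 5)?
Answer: Add(-1081, Mul(-47, Pow(10, Rational(1, 2)))) ≈ -1229.6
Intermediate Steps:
E = 0
t = -3 (t = Add(Mul(Mul(0, 3), 0), Mul(-1, 3)) = Add(Mul(0, 0), -3) = Add(0, -3) = -3)
Mul(-47, Add(23, Function('M')(t, -1))) = Mul(-47, Add(23, Pow(Add(Pow(-3, 2), Pow(-1, 2)), Rational(1, 2)))) = Mul(-47, Add(23, Pow(Add(9, 1), Rational(1, 2)))) = Mul(-47, Add(23, Pow(10, Rational(1, 2)))) = Add(-1081, Mul(-47, Pow(10, Rational(1, 2))))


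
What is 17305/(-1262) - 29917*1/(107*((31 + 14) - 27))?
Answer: -17771171/607653 ≈ -29.246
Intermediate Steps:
17305/(-1262) - 29917*1/(107*((31 + 14) - 27)) = 17305*(-1/1262) - 29917*1/(107*(45 - 27)) = -17305/1262 - 29917/(107*18) = -17305/1262 - 29917/1926 = -17771171/607653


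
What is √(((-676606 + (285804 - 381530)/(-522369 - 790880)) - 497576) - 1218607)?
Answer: 3*I*√9357502641040415/187607 ≈ 1546.9*I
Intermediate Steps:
√(((-676606 + (285804 - 381530)/(-522369 - 790880)) - 497576) - 1218607) = √(((-676606 - 95726/(-1313249)) - 497576) - 1218607) = √(((-676606 - 95726*(-1/1313249)) - 497576) - 1218607) = √(((-676606 + 95726/1313249) - 497576) - 1218607) = √((-888552057168/1313249 - 497576) - 1218607) = √(-1541993241592/1313249 - 1218607) = √(-3142327665735/1313249) = 3*I*√9357502641040415/187607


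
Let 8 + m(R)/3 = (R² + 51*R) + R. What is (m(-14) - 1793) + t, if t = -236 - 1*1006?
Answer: -4655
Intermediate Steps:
t = -1242 (t = -236 - 1006 = -1242)
m(R) = -24 + 3*R² + 156*R (m(R) = -24 + 3*((R² + 51*R) + R) = -24 + 3*(R² + 52*R) = -24 + (3*R² + 156*R) = -24 + 3*R² + 156*R)
(m(-14) - 1793) + t = ((-24 + 3*(-14)² + 156*(-14)) - 1793) - 1242 = ((-24 + 3*196 - 2184) - 1793) - 1242 = ((-24 + 588 - 2184) - 1793) - 1242 = (-1620 - 1793) - 1242 = -3413 - 1242 = -4655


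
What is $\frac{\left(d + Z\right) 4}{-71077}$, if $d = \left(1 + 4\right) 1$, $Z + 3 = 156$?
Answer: $- \frac{632}{71077} \approx -0.0088918$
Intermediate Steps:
$Z = 153$ ($Z = -3 + 156 = 153$)
$d = 5$ ($d = 5 \cdot 1 = 5$)
$\frac{\left(d + Z\right) 4}{-71077} = \frac{\left(5 + 153\right) 4}{-71077} = 158 \cdot 4 \left(- \frac{1}{71077}\right) = 632 \left(- \frac{1}{71077}\right) = - \frac{632}{71077}$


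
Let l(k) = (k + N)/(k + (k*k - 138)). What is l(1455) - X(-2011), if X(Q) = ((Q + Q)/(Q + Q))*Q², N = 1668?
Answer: -2855610454753/706114 ≈ -4.0441e+6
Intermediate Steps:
X(Q) = Q² (X(Q) = ((2*Q)/((2*Q)))*Q² = ((2*Q)*(1/(2*Q)))*Q² = 1*Q² = Q²)
l(k) = (1668 + k)/(-138 + k + k²) (l(k) = (k + 1668)/(k + (k*k - 138)) = (1668 + k)/(k + (k² - 138)) = (1668 + k)/(k + (-138 + k²)) = (1668 + k)/(-138 + k + k²))
l(1455) - X(-2011) = (1668 + 1455)/(-138 + 1455 + 1455²) - 1*(-2011)² = 3123/(-138 + 1455 + 2117025) - 1*4044121 = 3123/2118342 - 4044121 = (1/2118342)*3123 - 4044121 = 1041/706114 - 4044121 = -2855610454753/706114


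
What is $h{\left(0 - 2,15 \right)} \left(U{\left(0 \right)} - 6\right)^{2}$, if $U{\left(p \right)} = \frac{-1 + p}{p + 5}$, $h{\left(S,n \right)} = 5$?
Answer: $\frac{961}{5} \approx 192.2$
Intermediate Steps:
$U{\left(p \right)} = \frac{-1 + p}{5 + p}$
$h{\left(0 - 2,15 \right)} \left(U{\left(0 \right)} - 6\right)^{2} = 5 \left(\frac{-1 + 0}{5 + 0} - 6\right)^{2} = 5 \left(\frac{1}{5} \left(-1\right) - 6\right)^{2} = 5 \left(- \frac{1}{5} - 6\right)^{2} = 5 \left(- \frac{31}{5}\right)^{2} = 5 \cdot \frac{961}{25} = \frac{961}{5}$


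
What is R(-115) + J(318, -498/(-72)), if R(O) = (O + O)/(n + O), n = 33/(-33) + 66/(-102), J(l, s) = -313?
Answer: -616769/1983 ≈ -311.03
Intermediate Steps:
n = -28/17 (n = 33*(-1/33) + 66*(-1/102) = -1 - 11/17 = -28/17 ≈ -1.6471)
R(O) = 2*O/(-28/17 + O) (R(O) = (O + O)/(-28/17 + O) = (2*O)/(-28/17 + O) = 2*O/(-28/17 + O))
R(-115) + J(318, -498/(-72)) = 34*(-115)/(-28 + 17*(-115)) - 313 = 34*(-115)/(-28 - 1955) - 313 = 34*(-115)/(-1983) - 313 = 34*(-115)*(-1/1983) - 313 = 3910/1983 - 313 = -616769/1983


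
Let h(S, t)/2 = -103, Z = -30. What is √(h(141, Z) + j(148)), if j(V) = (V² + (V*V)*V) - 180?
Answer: 3*√362590 ≈ 1806.5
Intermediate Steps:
h(S, t) = -206 (h(S, t) = 2*(-103) = -206)
j(V) = -180 + V² + V³ (j(V) = (V² + V²*V) - 180 = (V² + V³) - 180 = -180 + V² + V³)
√(h(141, Z) + j(148)) = √(-206 + (-180 + 148² + 148³)) = √(-206 + (-180 + 21904 + 3241792)) = √(-206 + 3263516) = √3263310 = 3*√362590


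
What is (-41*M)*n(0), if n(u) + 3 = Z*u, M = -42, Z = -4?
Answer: -5166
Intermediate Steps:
n(u) = -3 - 4*u
(-41*M)*n(0) = (-41*(-42))*(-3 - 4*0) = 1722*(-3 + 0) = 1722*(-3) = -5166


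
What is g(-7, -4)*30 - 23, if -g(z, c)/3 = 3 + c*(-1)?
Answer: -653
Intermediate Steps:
g(z, c) = -9 + 3*c (g(z, c) = -3*(3 + c*(-1)) = -3*(3 - c) = -9 + 3*c)
g(-7, -4)*30 - 23 = (-9 + 3*(-4))*30 - 23 = (-9 - 12)*30 - 23 = -21*30 - 23 = -630 - 23 = -653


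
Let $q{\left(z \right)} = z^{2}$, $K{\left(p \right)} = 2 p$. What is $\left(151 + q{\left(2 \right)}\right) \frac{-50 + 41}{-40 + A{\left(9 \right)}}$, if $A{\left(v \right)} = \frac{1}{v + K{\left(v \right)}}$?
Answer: $\frac{37665}{1079} \approx 34.907$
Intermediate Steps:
$A{\left(v \right)} = \frac{1}{3 v}$ ($A{\left(v \right)} = \frac{1}{v + 2 v} = \frac{1}{3 v}$)
$\left(151 + q{\left(2 \right)}\right) \frac{-50 + 41}{-40 + A{\left(9 \right)}} = \left(151 + 2^{2}\right) \frac{-50 + 41}{-40 + \frac{1}{3 \cdot 9}} = \left(151 + 4\right) \left(- \frac{9}{-40 + \frac{1}{3} \cdot \frac{1}{9}}\right) = 155 \left(- \frac{9}{-40 + \frac{1}{27}}\right) = 155 \left(- \frac{9}{- \frac{1079}{27}}\right) = 155 \left(\left(-9\right) \left(- \frac{27}{1079}\right)\right) = 155 \cdot \frac{243}{1079} = \frac{37665}{1079}$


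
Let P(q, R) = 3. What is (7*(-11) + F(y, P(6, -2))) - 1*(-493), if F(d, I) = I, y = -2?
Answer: 419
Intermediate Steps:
(7*(-11) + F(y, P(6, -2))) - 1*(-493) = (7*(-11) + 3) - 1*(-493) = (-77 + 3) + 493 = -74 + 493 = 419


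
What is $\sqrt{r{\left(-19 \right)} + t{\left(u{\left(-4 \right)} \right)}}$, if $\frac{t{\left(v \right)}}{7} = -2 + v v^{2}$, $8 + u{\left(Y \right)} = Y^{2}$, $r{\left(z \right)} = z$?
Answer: $\sqrt{3551} \approx 59.59$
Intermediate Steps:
$u{\left(Y \right)} = -8 + Y^{2}$
$t{\left(v \right)} = -14 + 7 v^{3}$ ($t{\left(v \right)} = 7 \left(-2 + v v^{2}\right) = 7 \left(-2 + v^{3}\right) = -14 + 7 v^{3}$)
$\sqrt{r{\left(-19 \right)} + t{\left(u{\left(-4 \right)} \right)}} = \sqrt{-19 - \left(14 - 7 \left(-8 + \left(-4\right)^{2}\right)^{3}\right)} = \sqrt{-19 - \left(14 - 7 \left(-8 + 16\right)^{3}\right)} = \sqrt{-19 - \left(14 - 7 \cdot 8^{3}\right)} = \sqrt{-19 + \left(-14 + 7 \cdot 512\right)} = \sqrt{-19 + \left(-14 + 3584\right)} = \sqrt{-19 + 3570} = \sqrt{3551}$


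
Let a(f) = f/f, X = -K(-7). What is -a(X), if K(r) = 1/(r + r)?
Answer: -1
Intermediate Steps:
K(r) = 1/(2*r)
X = 1/14 (X = -1/(2*(-7)) = -(-1)/(2*7) = -1*(-1/14) = 1/14 ≈ 0.071429)
a(f) = 1
-a(X) = -1*1 = -1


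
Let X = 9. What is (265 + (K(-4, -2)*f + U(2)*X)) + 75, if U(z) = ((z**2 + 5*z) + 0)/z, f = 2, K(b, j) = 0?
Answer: 403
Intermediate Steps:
U(z) = (z**2 + 5*z)/z
(265 + (K(-4, -2)*f + U(2)*X)) + 75 = (265 + (0*2 + (5 + 2)*9)) + 75 = (265 + (0 + 7*9)) + 75 = (265 + (0 + 63)) + 75 = (265 + 63) + 75 = 328 + 75 = 403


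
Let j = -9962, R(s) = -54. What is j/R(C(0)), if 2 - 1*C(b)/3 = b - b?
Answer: 4981/27 ≈ 184.48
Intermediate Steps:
C(b) = 6 (C(b) = 6 - 3*(b - b) = 6 - 3*0 = 6 + 0 = 6)
j/R(C(0)) = -9962/(-54) = -9962*(-1/54) = 4981/27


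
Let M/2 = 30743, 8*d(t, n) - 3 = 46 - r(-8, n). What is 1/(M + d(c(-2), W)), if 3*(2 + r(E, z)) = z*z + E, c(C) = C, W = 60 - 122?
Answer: 24/1471981 ≈ 1.6305e-5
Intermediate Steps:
W = -62
r(E, z) = -2 + E/3 + z²/3 (r(E, z) = -2 + (z*z + E)/3 = -2 + (z² + E)/3 = -2 + (E + z²)/3 = -2 + (E/3 + z²/3) = -2 + E/3 + z²/3)
d(t, n) = 161/24 - n²/24 (d(t, n) = 3/8 + (46 - (-2 + (⅓)*(-8) + n²/3))/8 = 3/8 + (46 - (-2 - 8/3 + n²/3))/8 = 3/8 + (46 - (-14/3 + n²/3))/8 = 3/8 + (46 + (14/3 - n²/3))/8 = 3/8 + (152/3 - n²/3)/8 = 3/8 + (19/3 - n²/24) = 161/24 - n²/24)
M = 61486 (M = 2*30743 = 61486)
1/(M + d(c(-2), W)) = 1/(61486 + (161/24 - 1/24*(-62)²)) = 1/(61486 + (161/24 - 1/24*3844)) = 1/(61486 + (161/24 - 961/6)) = 1/(61486 - 3683/24) = 1/(1471981/24) = 24/1471981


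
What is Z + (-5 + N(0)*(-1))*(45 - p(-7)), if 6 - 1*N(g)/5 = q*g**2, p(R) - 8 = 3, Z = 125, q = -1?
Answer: -1065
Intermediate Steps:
p(R) = 11 (p(R) = 8 + 3 = 11)
N(g) = 30 + 5*g**2 (N(g) = 30 - (-5)*g**2 = 30 + 5*g**2)
Z + (-5 + N(0)*(-1))*(45 - p(-7)) = 125 + (-5 + (30 + 5*0**2)*(-1))*(45 - 1*11) = 125 + (-5 + (30 + 5*0)*(-1))*(45 - 11) = 125 + (-5 + (30 + 0)*(-1))*34 = 125 + (-5 + 30*(-1))*34 = 125 + (-5 - 30)*34 = 125 - 35*34 = 125 - 1190 = -1065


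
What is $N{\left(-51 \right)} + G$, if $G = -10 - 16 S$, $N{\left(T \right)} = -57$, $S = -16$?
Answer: $189$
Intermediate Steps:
$G = 246$ ($G = -10 - -256 = -10 + 256 = 246$)
$N{\left(-51 \right)} + G = -57 + 246 = 189$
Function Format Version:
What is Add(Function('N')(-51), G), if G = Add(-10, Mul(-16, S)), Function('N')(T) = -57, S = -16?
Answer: 189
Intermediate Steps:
G = 246 (G = Add(-10, Mul(-16, -16)) = Add(-10, 256) = 246)
Add(Function('N')(-51), G) = Add(-57, 246) = 189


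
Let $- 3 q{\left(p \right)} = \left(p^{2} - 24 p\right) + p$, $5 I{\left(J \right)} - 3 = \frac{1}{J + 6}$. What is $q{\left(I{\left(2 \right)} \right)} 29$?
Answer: $\frac{25955}{192} \approx 135.18$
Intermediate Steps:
$I{\left(J \right)} = \frac{3}{5} + \frac{1}{5 \left(6 + J\right)}$ ($I{\left(J \right)} = \frac{3}{5} + \frac{1}{5 \left(J + 6\right)} = \frac{3}{5} + \frac{1}{5 \left(6 + J\right)}$)
$q{\left(p \right)} = - \frac{p^{2}}{3} + \frac{23 p}{3}$ ($q{\left(p \right)} = - \frac{\left(p^{2} - 24 p\right) + p}{3} = - \frac{p^{2} - 23 p}{3} = - \frac{p^{2}}{3} + \frac{23 p}{3}$)
$q{\left(I{\left(2 \right)} \right)} 29 = \frac{\frac{19 + 3 \cdot 2}{5 \left(6 + 2\right)} \left(23 - \frac{19 + 3 \cdot 2}{5 \left(6 + 2\right)}\right)}{3} \cdot 29 = \frac{\frac{19 + 6}{5 \cdot 8} \left(23 - \frac{19 + 6}{5 \cdot 8}\right)}{3} \cdot 29 = \frac{\frac{1}{5} \cdot \frac{1}{8} \cdot 25 \left(23 - \frac{1}{5} \cdot \frac{1}{8} \cdot 25\right)}{3} \cdot 29 = \frac{1}{3} \cdot \frac{5}{8} \left(23 - \frac{5}{8}\right) 29 = \frac{1}{3} \cdot \frac{5}{8} \cdot \frac{179}{8} \cdot 29 = \frac{895}{192} \cdot 29 = \frac{25955}{192}$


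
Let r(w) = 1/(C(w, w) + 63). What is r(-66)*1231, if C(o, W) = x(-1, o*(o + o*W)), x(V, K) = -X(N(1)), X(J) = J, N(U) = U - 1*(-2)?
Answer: 1231/60 ≈ 20.517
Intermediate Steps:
N(U) = 2 + U (N(U) = U + 2 = 2 + U)
x(V, K) = -3 (x(V, K) = -(2 + 1) = -1*3 = -3)
C(o, W) = -3
r(w) = 1/60 (r(w) = 1/(-3 + 63) = 1/60)
r(-66)*1231 = (1/60)*1231 = 1231/60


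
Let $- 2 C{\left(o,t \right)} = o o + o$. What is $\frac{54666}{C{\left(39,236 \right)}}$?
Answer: $- \frac{9111}{130} \approx -70.085$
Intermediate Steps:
$C{\left(o,t \right)} = - \frac{o}{2} - \frac{o^{2}}{2}$ ($C{\left(o,t \right)} = - \frac{o o + o}{2} = - \frac{o^{2} + o}{2} = - \frac{o + o^{2}}{2} = - \frac{o}{2} - \frac{o^{2}}{2}$)
$\frac{54666}{C{\left(39,236 \right)}} = \frac{54666}{\left(- \frac{1}{2}\right) 39 \left(1 + 39\right)} = \frac{54666}{\left(- \frac{1}{2}\right) 39 \cdot 40} = \frac{54666}{-780} = 54666 \left(- \frac{1}{780}\right) = - \frac{9111}{130}$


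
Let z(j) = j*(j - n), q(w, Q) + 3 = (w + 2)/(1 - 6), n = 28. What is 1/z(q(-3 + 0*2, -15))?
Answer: 25/2156 ≈ 0.011596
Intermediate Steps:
q(w, Q) = -17/5 - w/5 (q(w, Q) = -3 + (w + 2)/(1 - 6) = -3 + (2 + w)/(-5) = -3 + (2 + w)*(-⅕) = -3 + (-⅖ - w/5) = -17/5 - w/5)
z(j) = j*(-28 + j) (z(j) = j*(j - 1*28) = j*(j - 28) = j*(-28 + j))
1/z(q(-3 + 0*2, -15)) = 1/((-17/5 - (-3 + 0*2)/5)*(-28 + (-17/5 - (-3 + 0*2)/5))) = 1/((-17/5 - (-3 + 0)/5)*(-28 + (-17/5 - (-3 + 0)/5))) = 1/((-17/5 - ⅕*(-3))*(-28 + (-17/5 - ⅕*(-3)))) = 1/((-17/5 + ⅗)*(-28 + (-17/5 + ⅗))) = 1/(-14*(-28 - 14/5)/5) = 1/(-14/5*(-154/5)) = 1/(2156/25) = 25/2156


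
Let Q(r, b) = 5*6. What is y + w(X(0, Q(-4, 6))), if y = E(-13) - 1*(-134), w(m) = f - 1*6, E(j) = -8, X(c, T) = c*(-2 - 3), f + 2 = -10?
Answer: 108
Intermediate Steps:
Q(r, b) = 30
f = -12 (f = -2 - 10 = -12)
X(c, T) = -5*c (X(c, T) = c*(-5) = -5*c)
w(m) = -18 (w(m) = -12 - 1*6 = -12 - 6 = -18)
y = 126 (y = -8 - 1*(-134) = -8 + 134 = 126)
y + w(X(0, Q(-4, 6))) = 126 - 18 = 108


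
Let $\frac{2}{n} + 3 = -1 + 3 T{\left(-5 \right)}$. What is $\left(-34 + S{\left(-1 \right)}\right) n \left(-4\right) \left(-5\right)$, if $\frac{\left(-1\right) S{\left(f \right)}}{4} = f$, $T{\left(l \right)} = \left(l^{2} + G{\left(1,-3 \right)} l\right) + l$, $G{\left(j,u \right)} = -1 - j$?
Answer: $- \frac{600}{43} \approx -13.953$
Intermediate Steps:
$T{\left(l \right)} = l^{2} - l$ ($T{\left(l \right)} = \left(l^{2} + \left(-1 - 1\right) l\right) + l = \left(l^{2} - 2 l\right) + l = l^{2} - l$)
$n = \frac{1}{43}$ ($n = \frac{2}{-3 - \left(1 - 3 \left(- 5 \left(-1 - 5\right)\right)\right)} = \frac{2}{-3 - \left(1 - 3 \left(\left(-5\right) \left(-6\right)\right)\right)} = \frac{2}{-3 + \left(-1 + 3 \cdot 30\right)} = \frac{2}{-3 + \left(-1 + 90\right)} = \frac{2}{-3 + 89} = \frac{2}{86} = 2 \cdot \frac{1}{86} = \frac{1}{43} \approx 0.023256$)
$S{\left(f \right)} = - 4 f$
$\left(-34 + S{\left(-1 \right)}\right) n \left(-4\right) \left(-5\right) = \left(-34 - -4\right) \frac{1}{43} \left(-4\right) \left(-5\right) = \left(-34 + 4\right) \left(\left(- \frac{4}{43}\right) \left(-5\right)\right) = \left(-30\right) \frac{20}{43} = - \frac{600}{43}$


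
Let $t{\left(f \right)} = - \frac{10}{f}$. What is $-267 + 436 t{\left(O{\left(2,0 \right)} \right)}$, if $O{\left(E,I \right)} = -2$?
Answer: $1913$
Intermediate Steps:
$-267 + 436 t{\left(O{\left(2,0 \right)} \right)} = -267 + 436 \left(- \frac{10}{-2}\right) = -267 + 436 \left(\left(-10\right) \left(- \frac{1}{2}\right)\right) = -267 + 436 \cdot 5 = -267 + 2180 = 1913$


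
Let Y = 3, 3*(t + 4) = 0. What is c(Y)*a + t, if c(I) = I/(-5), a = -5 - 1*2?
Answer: ⅕ ≈ 0.20000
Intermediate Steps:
t = -4 (t = -4 + (⅓)*0 = -4 + 0 = -4)
a = -7 (a = -5 - 2 = -7)
c(I) = -I/5 (c(I) = I*(-⅕) = -I/5)
c(Y)*a + t = -⅕*3*(-7) - 4 = -⅗*(-7) - 4 = 21/5 - 4 = ⅕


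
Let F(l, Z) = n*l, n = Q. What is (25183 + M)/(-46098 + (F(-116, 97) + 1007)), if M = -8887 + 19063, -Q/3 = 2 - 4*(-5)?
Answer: -35359/37435 ≈ -0.94454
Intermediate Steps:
Q = -66 (Q = -3*(2 - 4*(-5)) = -3*(2 + 20) = -3*22 = -66)
n = -66
F(l, Z) = -66*l
M = 10176
(25183 + M)/(-46098 + (F(-116, 97) + 1007)) = (25183 + 10176)/(-46098 + (-66*(-116) + 1007)) = 35359/(-46098 + (7656 + 1007)) = 35359/(-46098 + 8663) = 35359/(-37435) = 35359*(-1/37435) = -35359/37435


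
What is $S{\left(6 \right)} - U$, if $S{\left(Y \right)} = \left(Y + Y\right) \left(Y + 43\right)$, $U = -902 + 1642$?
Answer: $-152$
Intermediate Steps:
$U = 740$
$S{\left(Y \right)} = 2 Y \left(43 + Y\right)$
$S{\left(6 \right)} - U = 2 \cdot 6 \left(43 + 6\right) - 740 = 2 \cdot 6 \cdot 49 - 740 = 588 - 740 = -152$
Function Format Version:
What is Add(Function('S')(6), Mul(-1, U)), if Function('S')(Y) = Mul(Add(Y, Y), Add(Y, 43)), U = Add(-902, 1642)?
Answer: -152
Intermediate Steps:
U = 740
Function('S')(Y) = Mul(2, Y, Add(43, Y)) (Function('S')(Y) = Mul(Mul(2, Y), Add(43, Y)) = Mul(2, Y, Add(43, Y)))
Add(Function('S')(6), Mul(-1, U)) = Add(Mul(2, 6, Add(43, 6)), Mul(-1, 740)) = Add(Mul(2, 6, 49), -740) = Add(588, -740) = -152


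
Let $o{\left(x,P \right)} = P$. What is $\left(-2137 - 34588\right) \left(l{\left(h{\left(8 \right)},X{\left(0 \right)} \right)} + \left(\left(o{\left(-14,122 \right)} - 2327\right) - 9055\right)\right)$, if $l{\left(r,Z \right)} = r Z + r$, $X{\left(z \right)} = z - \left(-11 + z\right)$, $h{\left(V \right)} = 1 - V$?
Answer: $416608400$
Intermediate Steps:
$X{\left(z \right)} = 11$
$l{\left(r,Z \right)} = r + Z r$ ($l{\left(r,Z \right)} = Z r + r = r + Z r$)
$\left(-2137 - 34588\right) \left(l{\left(h{\left(8 \right)},X{\left(0 \right)} \right)} + \left(\left(o{\left(-14,122 \right)} - 2327\right) - 9055\right)\right) = \left(-2137 - 34588\right) \left(\left(1 - 8\right) \left(1 + 11\right) + \left(\left(122 - 2327\right) - 9055\right)\right) = - 36725 \left(\left(1 - 8\right) 12 - 11260\right) = - 36725 \left(\left(-7\right) 12 - 11260\right) = - 36725 \left(-84 - 11260\right) = \left(-36725\right) \left(-11344\right) = 416608400$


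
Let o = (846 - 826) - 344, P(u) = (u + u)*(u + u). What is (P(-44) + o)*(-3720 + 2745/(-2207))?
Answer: -60938864700/2207 ≈ -2.7612e+7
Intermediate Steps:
P(u) = 4*u² (P(u) = (2*u)*(2*u) = 4*u²)
o = -324 (o = 20 - 344 = -324)
(P(-44) + o)*(-3720 + 2745/(-2207)) = (4*(-44)² - 324)*(-3720 + 2745/(-2207)) = (4*1936 - 324)*(-3720 + 2745*(-1/2207)) = (7744 - 324)*(-3720 - 2745/2207) = 7420*(-8212785/2207) = -60938864700/2207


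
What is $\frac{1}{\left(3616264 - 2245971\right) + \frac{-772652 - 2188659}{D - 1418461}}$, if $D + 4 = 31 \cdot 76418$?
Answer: $\frac{950493}{1302450943138} \approx 7.2977 \cdot 10^{-7}$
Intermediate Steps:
$D = 2368954$ ($D = -4 + 31 \cdot 76418 = -4 + 2368958 = 2368954$)
$\frac{1}{\left(3616264 - 2245971\right) + \frac{-772652 - 2188659}{D - 1418461}} = \frac{1}{\left(3616264 - 2245971\right) + \frac{-772652 - 2188659}{2368954 - 1418461}} = \frac{1}{\left(3616264 - 2245971\right) - \frac{2961311}{950493}} = \frac{1}{1370293 - \frac{2961311}{950493}} = \frac{1}{\frac{1302450943138}{950493}} = \frac{950493}{1302450943138}$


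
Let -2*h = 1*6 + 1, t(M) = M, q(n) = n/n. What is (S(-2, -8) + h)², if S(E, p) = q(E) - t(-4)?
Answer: 9/4 ≈ 2.2500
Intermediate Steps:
q(n) = 1
S(E, p) = 5 (S(E, p) = 1 - 1*(-4) = 1 + 4 = 5)
h = -7/2 (h = -(1*6 + 1)/2 = -(6 + 1)/2 = -½*7 = -7/2 ≈ -3.5000)
(S(-2, -8) + h)² = (5 - 7/2)² = (3/2)² = 9/4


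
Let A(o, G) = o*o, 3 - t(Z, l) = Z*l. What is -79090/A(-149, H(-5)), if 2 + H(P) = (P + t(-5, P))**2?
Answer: -79090/22201 ≈ -3.5625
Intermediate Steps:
t(Z, l) = 3 - Z*l
H(P) = -2 + (3 + 6*P)**2 (H(P) = -2 + (P + (3 - 1*(-5)*P))**2 = -2 + (P + (3 + 5*P))**2 = -2 + (3 + 6*P)**2)
A(o, G) = o**2
-79090/A(-149, H(-5)) = -79090/((-149)**2) = -79090/22201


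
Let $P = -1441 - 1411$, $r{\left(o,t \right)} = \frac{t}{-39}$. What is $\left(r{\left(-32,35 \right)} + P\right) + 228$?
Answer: $- \frac{102371}{39} \approx -2624.9$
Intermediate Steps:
$r{\left(o,t \right)} = - \frac{t}{39}$ ($r{\left(o,t \right)} = t \left(- \frac{1}{39}\right) = - \frac{t}{39}$)
$P = -2852$ ($P = -1441 - 1411 = -2852$)
$\left(r{\left(-32,35 \right)} + P\right) + 228 = \left(\left(- \frac{1}{39}\right) 35 - 2852\right) + 228 = \left(- \frac{35}{39} - 2852\right) + 228 = - \frac{111263}{39} + 228 = - \frac{102371}{39}$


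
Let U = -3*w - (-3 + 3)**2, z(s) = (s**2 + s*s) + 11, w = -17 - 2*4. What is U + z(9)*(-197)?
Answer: -34006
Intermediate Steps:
w = -25 (w = -17 - 1*8 = -17 - 8 = -25)
z(s) = 11 + 2*s**2 (z(s) = (s**2 + s**2) + 11 = 2*s**2 + 11 = 11 + 2*s**2)
U = 75 (U = -3*(-25) - (-3 + 3)**2 = 75 - 1*0**2 = 75 - 1*0 = 75 + 0 = 75)
U + z(9)*(-197) = 75 + (11 + 2*9**2)*(-197) = 75 + (11 + 2*81)*(-197) = 75 + (11 + 162)*(-197) = 75 + 173*(-197) = 75 - 34081 = -34006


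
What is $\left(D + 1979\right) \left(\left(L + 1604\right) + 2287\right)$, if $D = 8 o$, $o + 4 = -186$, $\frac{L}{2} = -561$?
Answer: $1270971$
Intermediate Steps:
$L = -1122$ ($L = 2 \left(-561\right) = -1122$)
$o = -190$ ($o = -4 - 186 = -190$)
$D = -1520$ ($D = 8 \left(-190\right) = -1520$)
$\left(D + 1979\right) \left(\left(L + 1604\right) + 2287\right) = \left(-1520 + 1979\right) \left(\left(-1122 + 1604\right) + 2287\right) = 459 \left(482 + 2287\right) = 459 \cdot 2769 = 1270971$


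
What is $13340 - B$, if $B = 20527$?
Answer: $-7187$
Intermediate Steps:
$13340 - B = 13340 - 20527 = -7187$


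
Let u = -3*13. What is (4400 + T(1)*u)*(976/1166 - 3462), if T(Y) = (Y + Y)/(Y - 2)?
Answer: -9035968124/583 ≈ -1.5499e+7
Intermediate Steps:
T(Y) = 2*Y/(-2 + Y) (T(Y) = (2*Y)/(-2 + Y) = 2*Y/(-2 + Y))
u = -39
(4400 + T(1)*u)*(976/1166 - 3462) = (4400 + (2*1/(-2 + 1))*(-39))*(976/1166 - 3462) = (4400 + (2*1/(-1))*(-39))*(976*(1/1166) - 3462) = (4400 + (2*1*(-1))*(-39))*(488/583 - 3462) = (4400 - 2*(-39))*(-2017858/583) = (4400 + 78)*(-2017858/583) = 4478*(-2017858/583) = -9035968124/583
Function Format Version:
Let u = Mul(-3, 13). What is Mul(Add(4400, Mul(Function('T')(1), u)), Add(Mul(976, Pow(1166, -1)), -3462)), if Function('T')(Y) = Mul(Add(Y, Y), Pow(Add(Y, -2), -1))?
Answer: Rational(-9035968124, 583) ≈ -1.5499e+7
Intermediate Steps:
Function('T')(Y) = Mul(2, Y, Pow(Add(-2, Y), -1)) (Function('T')(Y) = Mul(Mul(2, Y), Pow(Add(-2, Y), -1)) = Mul(2, Y, Pow(Add(-2, Y), -1)))
u = -39
Mul(Add(4400, Mul(Function('T')(1), u)), Add(Mul(976, Pow(1166, -1)), -3462)) = Mul(Add(4400, Mul(Mul(2, 1, Pow(Add(-2, 1), -1)), -39)), Add(Mul(976, Pow(1166, -1)), -3462)) = Mul(Add(4400, Mul(Mul(2, 1, Pow(-1, -1)), -39)), Add(Mul(976, Rational(1, 1166)), -3462)) = Mul(Add(4400, Mul(Mul(2, 1, -1), -39)), Add(Rational(488, 583), -3462)) = Mul(Add(4400, Mul(-2, -39)), Rational(-2017858, 583)) = Mul(Add(4400, 78), Rational(-2017858, 583)) = Mul(4478, Rational(-2017858, 583)) = Rational(-9035968124, 583)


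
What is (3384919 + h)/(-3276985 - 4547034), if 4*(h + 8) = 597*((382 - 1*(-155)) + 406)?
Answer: -14102615/31296076 ≈ -0.45062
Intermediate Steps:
h = 562939/4 (h = -8 + (597*((382 - 1*(-155)) + 406))/4 = -8 + (597*((382 + 155) + 406))/4 = -8 + (597*(537 + 406))/4 = -8 + (597*943)/4 = -8 + (¼)*562971 = -8 + 562971/4 = 562939/4 ≈ 1.4073e+5)
(3384919 + h)/(-3276985 - 4547034) = (3384919 + 562939/4)/(-3276985 - 4547034) = (14102615/4)/(-7824019) = (14102615/4)*(-1/7824019) = -14102615/31296076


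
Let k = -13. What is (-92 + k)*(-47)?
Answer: 4935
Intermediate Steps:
(-92 + k)*(-47) = (-92 - 13)*(-47) = -105*(-47) = 4935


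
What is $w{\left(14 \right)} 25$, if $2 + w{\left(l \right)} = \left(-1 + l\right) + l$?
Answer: $625$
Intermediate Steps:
$w{\left(l \right)} = -3 + 2 l$ ($w{\left(l \right)} = -2 + \left(\left(-1 + l\right) + l\right) = -2 + \left(-1 + 2 l\right) = -3 + 2 l$)
$w{\left(14 \right)} 25 = \left(-3 + 2 \cdot 14\right) 25 = \left(-3 + 28\right) 25 = 25 \cdot 25 = 625$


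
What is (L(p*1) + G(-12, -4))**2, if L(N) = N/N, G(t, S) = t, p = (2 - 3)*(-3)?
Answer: 121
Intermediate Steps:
p = 3 (p = -1*(-3) = 3)
L(N) = 1
(L(p*1) + G(-12, -4))**2 = (1 - 12)**2 = (-11)**2 = 121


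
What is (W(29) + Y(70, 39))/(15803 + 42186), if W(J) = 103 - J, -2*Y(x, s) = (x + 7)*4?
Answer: -80/57989 ≈ -0.0013796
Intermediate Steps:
Y(x, s) = -14 - 2*x (Y(x, s) = -(x + 7)*4/2 = -(7 + x)*4/2 = -(28 + 4*x)/2 = -14 - 2*x)
(W(29) + Y(70, 39))/(15803 + 42186) = ((103 - 1*29) + (-14 - 2*70))/(15803 + 42186) = ((103 - 29) + (-14 - 140))/57989 = (74 - 154)*(1/57989) = -80*1/57989 = -80/57989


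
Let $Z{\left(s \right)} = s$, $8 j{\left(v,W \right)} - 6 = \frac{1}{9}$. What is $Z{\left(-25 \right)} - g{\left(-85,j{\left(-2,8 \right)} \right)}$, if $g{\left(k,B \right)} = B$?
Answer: $- \frac{1855}{72} \approx -25.764$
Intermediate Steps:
$j{\left(v,W \right)} = \frac{55}{72}$ ($j{\left(v,W \right)} = \frac{3}{4} + \frac{1}{8 \cdot 9} = \frac{3}{4} + \frac{1}{8} \cdot \frac{1}{9} = \frac{3}{4} + \frac{1}{72} = \frac{55}{72}$)
$Z{\left(-25 \right)} - g{\left(-85,j{\left(-2,8 \right)} \right)} = -25 - \frac{55}{72} = - \frac{1855}{72}$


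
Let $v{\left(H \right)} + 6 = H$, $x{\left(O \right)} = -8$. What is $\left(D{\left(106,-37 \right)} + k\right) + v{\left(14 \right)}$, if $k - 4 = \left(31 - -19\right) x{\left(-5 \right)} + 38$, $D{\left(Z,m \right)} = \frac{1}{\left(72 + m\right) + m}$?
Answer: $- \frac{701}{2} \approx -350.5$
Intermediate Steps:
$v{\left(H \right)} = -6 + H$
$D{\left(Z,m \right)} = \frac{1}{72 + 2 m}$
$k = -358$ ($k = 4 + \left(\left(31 - -19\right) \left(-8\right) + 38\right) = 4 + \left(\left(31 + 19\right) \left(-8\right) + 38\right) = 4 + \left(50 \left(-8\right) + 38\right) = 4 + \left(-400 + 38\right) = 4 - 362 = -358$)
$\left(D{\left(106,-37 \right)} + k\right) + v{\left(14 \right)} = \left(\frac{1}{2 \left(36 - 37\right)} - 358\right) + \left(-6 + 14\right) = \left(\frac{1}{2 \left(-1\right)} - 358\right) + 8 = \left(\frac{1}{2} \left(-1\right) - 358\right) + 8 = \left(- \frac{1}{2} - 358\right) + 8 = - \frac{717}{2} + 8 = - \frac{701}{2}$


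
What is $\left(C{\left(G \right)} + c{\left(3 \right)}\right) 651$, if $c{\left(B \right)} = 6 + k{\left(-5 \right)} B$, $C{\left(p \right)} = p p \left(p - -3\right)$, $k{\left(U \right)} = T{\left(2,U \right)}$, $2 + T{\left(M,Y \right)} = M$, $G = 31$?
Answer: $21274680$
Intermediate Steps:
$T{\left(M,Y \right)} = -2 + M$
$k{\left(U \right)} = 0$ ($k{\left(U \right)} = -2 + 2 = 0$)
$C{\left(p \right)} = p^{2} \left(3 + p\right)$ ($C{\left(p \right)} = p^{2} \left(p + 3\right) = p^{2} \left(3 + p\right)$)
$c{\left(B \right)} = 6$ ($c{\left(B \right)} = 6 + 0 B = 6 + 0 = 6$)
$\left(C{\left(G \right)} + c{\left(3 \right)}\right) 651 = \left(31^{2} \left(3 + 31\right) + 6\right) 651 = \left(961 \cdot 34 + 6\right) 651 = \left(32674 + 6\right) 651 = 32680 \cdot 651 = 21274680$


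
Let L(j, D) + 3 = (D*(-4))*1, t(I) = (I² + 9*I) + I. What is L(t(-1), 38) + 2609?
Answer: 2454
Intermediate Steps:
t(I) = I² + 10*I
L(j, D) = -3 - 4*D (L(j, D) = -3 + (D*(-4))*1 = -3 - 4*D*1 = -3 - 4*D)
L(t(-1), 38) + 2609 = (-3 - 4*38) + 2609 = (-3 - 152) + 2609 = -155 + 2609 = 2454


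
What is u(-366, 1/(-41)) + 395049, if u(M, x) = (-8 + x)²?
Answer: 664185610/1681 ≈ 3.9511e+5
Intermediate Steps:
u(-366, 1/(-41)) + 395049 = (-8 + 1/(-41))² + 395049 = (-8 - 1/41)² + 395049 = (-329/41)² + 395049 = 108241/1681 + 395049 = 664185610/1681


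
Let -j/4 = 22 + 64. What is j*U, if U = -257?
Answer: 88408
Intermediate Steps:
j = -344 (j = -4*(22 + 64) = -4*86 = -344)
j*U = -344*(-257) = 88408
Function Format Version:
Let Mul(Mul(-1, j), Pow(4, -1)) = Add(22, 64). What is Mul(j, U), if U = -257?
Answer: 88408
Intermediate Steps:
j = -344 (j = Mul(-4, Add(22, 64)) = Mul(-4, 86) = -344)
Mul(j, U) = Mul(-344, -257) = 88408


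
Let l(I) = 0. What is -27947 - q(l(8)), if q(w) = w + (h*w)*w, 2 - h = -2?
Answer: -27947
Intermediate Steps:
h = 4 (h = 2 - 1*(-2) = 2 + 2 = 4)
q(w) = w + 4*w² (q(w) = w + (4*w)*w = w + 4*w²)
-27947 - q(l(8)) = -27947 - 0*(1 + 4*0) = -27947 - 0*(1 + 0) = -27947 - 0 = -27947 - 1*0 = -27947 + 0 = -27947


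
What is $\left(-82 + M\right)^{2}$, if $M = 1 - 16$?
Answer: $9409$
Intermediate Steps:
$M = -15$ ($M = 1 - 16 = -15$)
$\left(-82 + M\right)^{2} = \left(-82 - 15\right)^{2} = \left(-97\right)^{2} = 9409$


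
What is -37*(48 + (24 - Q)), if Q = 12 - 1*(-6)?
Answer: -1998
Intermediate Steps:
Q = 18 (Q = 12 + 6 = 18)
-37*(48 + (24 - Q)) = -37*(48 + (24 - 1*18)) = -37*(48 + (24 - 18)) = -37*(48 + 6) = -37*54 = -1998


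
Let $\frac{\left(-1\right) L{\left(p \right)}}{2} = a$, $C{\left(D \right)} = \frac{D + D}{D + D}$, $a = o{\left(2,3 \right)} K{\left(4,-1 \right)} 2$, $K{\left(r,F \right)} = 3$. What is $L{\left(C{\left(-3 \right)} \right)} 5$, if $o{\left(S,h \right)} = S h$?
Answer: $-360$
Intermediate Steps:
$a = 36$ ($a = 2 \cdot 3 \cdot 3 \cdot 2 = 6 \cdot 3 \cdot 2 = 18 \cdot 2 = 36$)
$C{\left(D \right)} = 1$ ($C{\left(D \right)} = \frac{2 D}{2 D} = 2 D \frac{1}{2 D} = 1$)
$L{\left(p \right)} = -72$ ($L{\left(p \right)} = \left(-2\right) 36 = -72$)
$L{\left(C{\left(-3 \right)} \right)} 5 = \left(-72\right) 5 = -360$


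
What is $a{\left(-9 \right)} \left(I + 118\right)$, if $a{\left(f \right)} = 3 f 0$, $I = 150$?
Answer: $0$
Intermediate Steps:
$a{\left(f \right)} = 0$
$a{\left(-9 \right)} \left(I + 118\right) = 0 \left(150 + 118\right) = 0 \cdot 268 = 0$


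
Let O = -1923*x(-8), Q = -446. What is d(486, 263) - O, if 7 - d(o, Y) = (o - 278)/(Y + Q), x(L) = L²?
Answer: 22523665/183 ≈ 1.2308e+5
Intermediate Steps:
d(o, Y) = 7 - (-278 + o)/(-446 + Y) (d(o, Y) = 7 - (o - 278)/(Y - 446) = 7 - (-278 + o)/(-446 + Y))
O = -123072 (O = -1923*(-8)² = -1923*64 = -123072)
d(486, 263) - O = (-2844 - 1*486 + 7*263)/(-446 + 263) - 1*(-123072) = (-2844 - 486 + 1841)/(-183) + 123072 = -1/183*(-1489) + 123072 = 1489/183 + 123072 = 22523665/183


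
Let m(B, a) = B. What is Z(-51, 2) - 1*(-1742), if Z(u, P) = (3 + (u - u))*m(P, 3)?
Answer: 1748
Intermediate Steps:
Z(u, P) = 3*P (Z(u, P) = (3 + (u - u))*P = (3 + 0)*P = 3*P)
Z(-51, 2) - 1*(-1742) = 3*2 - 1*(-1742) = 6 + 1742 = 1748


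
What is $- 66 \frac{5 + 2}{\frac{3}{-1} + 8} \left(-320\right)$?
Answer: $29568$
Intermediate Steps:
$- 66 \frac{5 + 2}{\frac{3}{-1} + 8} \left(-320\right) = - 66 \frac{7}{3 \left(-1\right) + 8} \left(-320\right) = - 66 \frac{7}{-3 + 8} \left(-320\right) = - 66 \cdot \frac{7}{5} \left(-320\right) = - 66 \cdot 7 \cdot \frac{1}{5} \left(-320\right) = \left(-66\right) \frac{7}{5} \left(-320\right) = \left(- \frac{462}{5}\right) \left(-320\right) = 29568$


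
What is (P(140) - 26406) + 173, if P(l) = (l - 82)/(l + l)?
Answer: -3672591/140 ≈ -26233.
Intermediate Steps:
P(l) = (-82 + l)/(2*l) (P(l) = (-82 + l)/((2*l)) = (-82 + l)*(1/(2*l)) = (-82 + l)/(2*l))
(P(140) - 26406) + 173 = ((½)*(-82 + 140)/140 - 26406) + 173 = ((½)*(1/140)*58 - 26406) + 173 = (29/140 - 26406) + 173 = -3696811/140 + 173 = -3672591/140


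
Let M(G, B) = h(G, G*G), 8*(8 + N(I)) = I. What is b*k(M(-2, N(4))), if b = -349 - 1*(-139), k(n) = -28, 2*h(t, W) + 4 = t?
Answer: 5880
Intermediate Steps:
h(t, W) = -2 + t/2
N(I) = -8 + I/8
M(G, B) = -2 + G/2
b = -210 (b = -349 + 139 = -210)
b*k(M(-2, N(4))) = -210*(-28) = 5880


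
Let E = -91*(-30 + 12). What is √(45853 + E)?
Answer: √47491 ≈ 217.92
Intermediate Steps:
E = 1638 (E = -91*(-18) = 1638)
√(45853 + E) = √(45853 + 1638) = √47491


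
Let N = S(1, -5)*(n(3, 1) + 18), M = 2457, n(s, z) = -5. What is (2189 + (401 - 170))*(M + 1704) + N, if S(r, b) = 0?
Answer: 10069620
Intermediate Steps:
N = 0 (N = 0*(-5 + 18) = 0*13 = 0)
(2189 + (401 - 170))*(M + 1704) + N = (2189 + (401 - 170))*(2457 + 1704) + 0 = (2189 + 231)*4161 + 0 = 2420*4161 + 0 = 10069620 + 0 = 10069620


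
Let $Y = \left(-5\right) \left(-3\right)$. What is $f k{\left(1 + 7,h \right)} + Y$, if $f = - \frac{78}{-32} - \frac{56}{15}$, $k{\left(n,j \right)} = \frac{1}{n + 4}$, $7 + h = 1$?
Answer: $\frac{42889}{2880} \approx 14.892$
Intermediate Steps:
$h = -6$ ($h = -7 + 1 = -6$)
$k{\left(n,j \right)} = \frac{1}{4 + n}$
$Y = 15$
$f = - \frac{311}{240}$ ($f = \left(-78\right) \left(- \frac{1}{32}\right) - \frac{56}{15} = \frac{39}{16} - \frac{56}{15} = - \frac{311}{240} \approx -1.2958$)
$f k{\left(1 + 7,h \right)} + Y = - \frac{311}{240 \left(4 + \left(1 + 7\right)\right)} + 15 = - \frac{311}{240 \left(4 + 8\right)} + 15 = - \frac{311}{240 \cdot 12} + 15 = \left(- \frac{311}{240}\right) \frac{1}{12} + 15 = - \frac{311}{2880} + 15 = \frac{42889}{2880}$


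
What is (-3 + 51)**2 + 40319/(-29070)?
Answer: 66936961/29070 ≈ 2302.6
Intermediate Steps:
(-3 + 51)**2 + 40319/(-29070) = 48**2 + 40319*(-1/29070) = 2304 - 40319/29070 = 66936961/29070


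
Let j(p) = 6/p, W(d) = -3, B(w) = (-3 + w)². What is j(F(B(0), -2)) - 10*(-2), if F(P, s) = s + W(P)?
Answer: 94/5 ≈ 18.800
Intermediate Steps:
F(P, s) = -3 + s (F(P, s) = s - 3 = -3 + s)
j(F(B(0), -2)) - 10*(-2) = 6/(-3 - 2) - 10*(-2) = 6/(-5) + 20 = 6*(-⅕) + 20 = -6/5 + 20 = 94/5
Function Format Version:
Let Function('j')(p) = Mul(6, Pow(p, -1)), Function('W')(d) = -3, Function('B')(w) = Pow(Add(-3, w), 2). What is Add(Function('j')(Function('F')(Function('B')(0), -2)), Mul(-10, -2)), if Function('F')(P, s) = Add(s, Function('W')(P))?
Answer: Rational(94, 5) ≈ 18.800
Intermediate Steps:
Function('F')(P, s) = Add(-3, s) (Function('F')(P, s) = Add(s, -3) = Add(-3, s))
Add(Function('j')(Function('F')(Function('B')(0), -2)), Mul(-10, -2)) = Add(Mul(6, Pow(Add(-3, -2), -1)), Mul(-10, -2)) = Add(Mul(6, Pow(-5, -1)), 20) = Add(Mul(6, Rational(-1, 5)), 20) = Add(Rational(-6, 5), 20) = Rational(94, 5)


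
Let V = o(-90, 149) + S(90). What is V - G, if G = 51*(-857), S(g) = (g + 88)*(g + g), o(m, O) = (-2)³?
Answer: 75739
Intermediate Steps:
o(m, O) = -8
S(g) = 2*g*(88 + g) (S(g) = (88 + g)*(2*g) = 2*g*(88 + g))
G = -43707
V = 32032 (V = -8 + 2*90*(88 + 90) = -8 + 2*90*178 = -8 + 32040 = 32032)
V - G = 32032 - 1*(-43707) = 32032 + 43707 = 75739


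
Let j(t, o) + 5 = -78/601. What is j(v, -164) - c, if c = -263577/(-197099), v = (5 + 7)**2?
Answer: -766065994/118456499 ≈ -6.4671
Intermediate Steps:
v = 144 (v = 12**2 = 144)
j(t, o) = -3083/601 (j(t, o) = -5 - 78/601 = -3083/601)
c = 263577/197099 (c = -263577*(-1/197099) = 263577/197099 ≈ 1.3373)
j(v, -164) - c = -3083/601 - 1*263577/197099 = -3083/601 - 263577/197099 = -766065994/118456499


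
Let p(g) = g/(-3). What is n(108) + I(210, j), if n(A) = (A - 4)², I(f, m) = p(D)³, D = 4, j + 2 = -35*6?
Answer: 291968/27 ≈ 10814.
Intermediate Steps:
j = -212 (j = -2 - 35*6 = -2 - 210 = -212)
p(g) = -g/3 (p(g) = g*(-⅓) = -g/3)
I(f, m) = -64/27 (I(f, m) = (-⅓*4)³ = (-4/3)³ = -64/27)
n(A) = (-4 + A)²
n(108) + I(210, j) = (-4 + 108)² - 64/27 = 104² - 64/27 = 10816 - 64/27 = 291968/27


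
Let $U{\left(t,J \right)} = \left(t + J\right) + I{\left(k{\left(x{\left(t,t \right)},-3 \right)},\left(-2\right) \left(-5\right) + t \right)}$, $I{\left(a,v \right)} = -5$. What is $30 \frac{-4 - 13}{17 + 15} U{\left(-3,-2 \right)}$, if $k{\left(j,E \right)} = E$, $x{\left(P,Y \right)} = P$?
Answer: $\frac{1275}{8} \approx 159.38$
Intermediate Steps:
$U{\left(t,J \right)} = -5 + J + t$ ($U{\left(t,J \right)} = \left(t + J\right) - 5 = \left(J + t\right) - 5 = -5 + J + t$)
$30 \frac{-4 - 13}{17 + 15} U{\left(-3,-2 \right)} = 30 \frac{-4 - 13}{17 + 15} \left(-5 - 2 - 3\right) = 30 \left(- \frac{17}{32}\right) \left(-10\right) = \left(- \frac{255}{16}\right) \left(-10\right) = \frac{1275}{8}$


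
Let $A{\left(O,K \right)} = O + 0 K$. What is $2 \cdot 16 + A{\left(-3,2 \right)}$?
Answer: $29$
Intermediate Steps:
$A{\left(O,K \right)} = O$ ($A{\left(O,K \right)} = O + 0 = O$)
$2 \cdot 16 + A{\left(-3,2 \right)} = 2 \cdot 16 - 3 = 32 - 3 = 29$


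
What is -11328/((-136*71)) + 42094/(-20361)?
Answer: -21976282/24575727 ≈ -0.89423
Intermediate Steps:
-11328/((-136*71)) + 42094/(-20361) = -11328/(-9656) + 42094*(-1/20361) = -11328*(-1/9656) - 42094/20361 = 1416/1207 - 42094/20361 = -21976282/24575727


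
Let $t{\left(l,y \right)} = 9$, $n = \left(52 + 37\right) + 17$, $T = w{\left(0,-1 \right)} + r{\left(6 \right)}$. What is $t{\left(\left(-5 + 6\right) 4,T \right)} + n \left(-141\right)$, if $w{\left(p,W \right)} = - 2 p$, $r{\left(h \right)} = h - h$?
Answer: $-14937$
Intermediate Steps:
$r{\left(h \right)} = 0$
$T = 0$ ($T = \left(-2\right) 0 + 0 = 0 + 0 = 0$)
$n = 106$ ($n = 89 + 17 = 106$)
$t{\left(\left(-5 + 6\right) 4,T \right)} + n \left(-141\right) = 9 + 106 \left(-141\right) = 9 - 14946 = -14937$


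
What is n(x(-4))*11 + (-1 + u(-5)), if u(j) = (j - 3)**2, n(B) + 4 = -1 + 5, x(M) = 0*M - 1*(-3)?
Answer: 63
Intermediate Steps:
x(M) = 3 (x(M) = 0 + 3 = 3)
n(B) = 0 (n(B) = -4 + (-1 + 5) = -4 + 4 = 0)
u(j) = (-3 + j)**2
n(x(-4))*11 + (-1 + u(-5)) = 0*11 + (-1 + (-3 - 5)**2) = 0 + (-1 + (-8)**2) = 0 + (-1 + 64) = 0 + 63 = 63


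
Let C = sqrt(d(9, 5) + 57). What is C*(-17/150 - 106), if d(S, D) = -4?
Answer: -15917*sqrt(53)/150 ≈ -772.52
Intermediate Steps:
C = sqrt(53) (C = sqrt(-4 + 57) = sqrt(53) ≈ 7.2801)
C*(-17/150 - 106) = sqrt(53)*(-17/150 - 106) = sqrt(53)*(-15917/150) = -15917*sqrt(53)/150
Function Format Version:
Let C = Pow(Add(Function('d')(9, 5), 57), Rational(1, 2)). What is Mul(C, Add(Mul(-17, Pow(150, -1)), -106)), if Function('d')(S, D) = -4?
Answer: Mul(Rational(-15917, 150), Pow(53, Rational(1, 2))) ≈ -772.52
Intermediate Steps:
C = Pow(53, Rational(1, 2)) (C = Pow(Add(-4, 57), Rational(1, 2)) = Pow(53, Rational(1, 2)) ≈ 7.2801)
Mul(C, Add(Mul(-17, Pow(150, -1)), -106)) = Mul(Pow(53, Rational(1, 2)), Add(Mul(-17, Pow(150, -1)), -106)) = Mul(Pow(53, Rational(1, 2)), Add(Mul(-17, Rational(1, 150)), -106)) = Mul(Pow(53, Rational(1, 2)), Add(Rational(-17, 150), -106)) = Mul(Pow(53, Rational(1, 2)), Rational(-15917, 150)) = Mul(Rational(-15917, 150), Pow(53, Rational(1, 2)))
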